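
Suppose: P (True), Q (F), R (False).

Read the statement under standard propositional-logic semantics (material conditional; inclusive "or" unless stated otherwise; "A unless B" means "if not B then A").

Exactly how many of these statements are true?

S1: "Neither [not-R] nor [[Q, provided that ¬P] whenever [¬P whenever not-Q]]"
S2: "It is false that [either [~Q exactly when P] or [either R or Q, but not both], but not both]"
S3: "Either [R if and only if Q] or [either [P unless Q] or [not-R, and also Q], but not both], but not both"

S1: Formalization: ¬R ↓ ((¬Q → ¬P) → (¬P → Q))

¬R = ¬F = T
¬Q = ¬F = T
¬P = ¬T = F
¬Q → ¬P = T → F = F
¬P = ¬T = F
¬P → Q = F → F = T
(¬Q → ¬P) → (¬P → Q) = F → T = T
¬R ↓ ((¬Q → ¬P) → (¬P → Q)) = T ↓ T = F
Thus S1 is false.

S2: Parsed as ¬((¬Q ↔ P) ⊕ (R ⊕ Q))

¬Q = ¬F = T
¬Q ↔ P = T ↔ T = T
R ⊕ Q = F ⊕ F = F
(¬Q ↔ P) ⊕ (R ⊕ Q) = T ⊕ F = T
¬((¬Q ↔ P) ⊕ (R ⊕ Q)) = ¬T = F
Hence S2 is false.

S3: In symbols: (R ↔ Q) ⊕ ((P ∨ Q) ⊕ (¬R ∧ Q))

R ↔ Q = F ↔ F = T
P ∨ Q = T ∨ F = T
¬R = ¬F = T
¬R ∧ Q = T ∧ F = F
(P ∨ Q) ⊕ (¬R ∧ Q) = T ⊕ F = T
(R ↔ Q) ⊕ ((P ∨ Q) ⊕ (¬R ∧ Q)) = T ⊕ T = F
Hence S3 is false.

0 of the 3 statements are true (none).

0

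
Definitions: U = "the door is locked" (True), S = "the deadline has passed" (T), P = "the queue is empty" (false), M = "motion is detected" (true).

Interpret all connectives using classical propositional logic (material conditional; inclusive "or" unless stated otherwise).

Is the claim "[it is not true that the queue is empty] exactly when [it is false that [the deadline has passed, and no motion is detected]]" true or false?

True.

Formalization: ¬P ↔ ¬(S ∧ ¬M)

¬P = ¬F = T
¬M = ¬T = F
S ∧ ¬M = T ∧ F = F
¬(S ∧ ¬M) = ¬F = T
¬P ↔ ¬(S ∧ ¬M) = T ↔ T = T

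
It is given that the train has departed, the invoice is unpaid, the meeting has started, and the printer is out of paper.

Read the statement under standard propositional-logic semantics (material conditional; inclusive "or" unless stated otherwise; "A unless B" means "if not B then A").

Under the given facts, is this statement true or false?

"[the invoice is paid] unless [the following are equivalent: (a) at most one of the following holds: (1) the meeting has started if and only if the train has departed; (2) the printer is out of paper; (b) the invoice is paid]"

true

Let D = "the invoice is paid" (F), W = "the meeting has started" (T), K = "the train has departed" (T), R = "the printer has paper" (F).
Formalization: D ∨ (((W ↔ K) ↑ ¬R) ↔ D)

W ↔ K = T ↔ T = T
¬R = ¬F = T
(W ↔ K) ↑ ¬R = T ↑ T = F
((W ↔ K) ↑ ¬R) ↔ D = F ↔ F = T
D ∨ (((W ↔ K) ↑ ¬R) ↔ D) = F ∨ T = T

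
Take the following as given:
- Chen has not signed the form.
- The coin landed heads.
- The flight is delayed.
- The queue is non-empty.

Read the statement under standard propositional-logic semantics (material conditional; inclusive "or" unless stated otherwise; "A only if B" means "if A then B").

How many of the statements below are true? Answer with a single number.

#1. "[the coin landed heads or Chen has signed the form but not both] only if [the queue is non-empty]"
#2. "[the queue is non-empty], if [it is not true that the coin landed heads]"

Let S = "the coin landed heads" (True), V = "Chen has signed the form" (False), P = "the queue is empty" (False).

#1: In symbols: (S xor V) -> not P

S xor V = True xor False = True
not P = not False = True
(S xor V) -> not P = True -> True = True
Hence #1 is true.

#2: Formalization: not S -> not P

not S = not True = False
not P = not False = True
not S -> not P = False -> True = True
Thus #2 is true.

Count: 2.

2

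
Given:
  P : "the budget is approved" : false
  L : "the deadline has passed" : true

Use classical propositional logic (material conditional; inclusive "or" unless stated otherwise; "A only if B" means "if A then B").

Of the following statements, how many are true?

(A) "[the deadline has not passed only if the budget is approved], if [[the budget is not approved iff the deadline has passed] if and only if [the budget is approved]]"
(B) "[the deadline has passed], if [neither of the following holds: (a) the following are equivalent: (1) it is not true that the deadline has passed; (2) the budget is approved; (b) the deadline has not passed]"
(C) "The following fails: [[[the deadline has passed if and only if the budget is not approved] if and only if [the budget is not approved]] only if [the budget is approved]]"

3

(A): Parsed as ((not P iff L) iff P) -> (not L -> P)

not P = not False = True
not P iff L = True iff True = True
(not P iff L) iff P = True iff False = False
not L = not True = False
not L -> P = False -> False = True
((not P iff L) iff P) -> (not L -> P) = False -> True = True
So (A) is true.

(B): In symbols: ((not L iff P) nor not L) -> L

not L = not True = False
not L iff P = False iff False = True
not L = not True = False
(not L iff P) nor not L = True nor False = False
((not L iff P) nor not L) -> L = False -> True = True
Hence (B) is true.

(C): This is not (((L iff not P) iff not P) -> P).

not P = not False = True
L iff not P = True iff True = True
not P = not False = True
(L iff not P) iff not P = True iff True = True
((L iff not P) iff not P) -> P = True -> False = False
not (((L iff not P) iff not P) -> P) = not False = True
Thus (C) is true.

True statements: 3 ((A), (B), (C)).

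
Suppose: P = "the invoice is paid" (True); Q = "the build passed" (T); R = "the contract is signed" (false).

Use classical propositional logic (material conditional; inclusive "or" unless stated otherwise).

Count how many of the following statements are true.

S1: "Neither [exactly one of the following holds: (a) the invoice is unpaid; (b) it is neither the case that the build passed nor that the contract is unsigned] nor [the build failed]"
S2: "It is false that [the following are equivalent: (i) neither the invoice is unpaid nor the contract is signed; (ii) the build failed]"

S1: This is (¬P ⊕ (Q ↓ ¬R)) ↓ ¬Q.

¬P = ¬T = F
¬R = ¬F = T
Q ↓ ¬R = T ↓ T = F
¬P ⊕ (Q ↓ ¬R) = F ⊕ F = F
¬Q = ¬T = F
(¬P ⊕ (Q ↓ ¬R)) ↓ ¬Q = F ↓ F = T
Hence S1 is true.

S2: This is ¬((¬P ↓ R) ↔ ¬Q).

¬P = ¬T = F
¬P ↓ R = F ↓ F = T
¬Q = ¬T = F
(¬P ↓ R) ↔ ¬Q = T ↔ F = F
¬((¬P ↓ R) ↔ ¬Q) = ¬F = T
Thus S2 is true.

2 of the 2 statements are true.

2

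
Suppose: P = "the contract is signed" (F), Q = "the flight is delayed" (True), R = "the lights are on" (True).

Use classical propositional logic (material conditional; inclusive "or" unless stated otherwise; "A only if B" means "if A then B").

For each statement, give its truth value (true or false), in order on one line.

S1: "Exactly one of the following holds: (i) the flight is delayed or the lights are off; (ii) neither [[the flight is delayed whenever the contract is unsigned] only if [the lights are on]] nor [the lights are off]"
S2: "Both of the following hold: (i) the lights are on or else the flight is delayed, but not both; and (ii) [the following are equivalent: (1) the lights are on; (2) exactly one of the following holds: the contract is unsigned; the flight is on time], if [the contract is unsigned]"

S1: In symbols: (Q | ~R) xor (((~P -> Q) -> R) nor ~R)

~R = ~T = F
Q | ~R = T | F = T
~P = ~F = T
~P -> Q = T -> T = T
(~P -> Q) -> R = T -> T = T
~R = ~T = F
((~P -> Q) -> R) nor ~R = T nor F = F
(Q | ~R) xor (((~P -> Q) -> R) nor ~R) = T xor F = T
Hence S1 is true.

S2: In symbols: (R xor Q) & (~P -> (R <-> (~P xor ~Q)))

R xor Q = T xor T = F
~P = ~F = T
~P = ~F = T
~Q = ~T = F
~P xor ~Q = T xor F = T
R <-> (~P xor ~Q) = T <-> T = T
~P -> (R <-> (~P xor ~Q)) = T -> T = T
(R xor Q) & (~P -> (R <-> (~P xor ~Q))) = F & T = F
Hence S2 is false.

S1 true, S2 false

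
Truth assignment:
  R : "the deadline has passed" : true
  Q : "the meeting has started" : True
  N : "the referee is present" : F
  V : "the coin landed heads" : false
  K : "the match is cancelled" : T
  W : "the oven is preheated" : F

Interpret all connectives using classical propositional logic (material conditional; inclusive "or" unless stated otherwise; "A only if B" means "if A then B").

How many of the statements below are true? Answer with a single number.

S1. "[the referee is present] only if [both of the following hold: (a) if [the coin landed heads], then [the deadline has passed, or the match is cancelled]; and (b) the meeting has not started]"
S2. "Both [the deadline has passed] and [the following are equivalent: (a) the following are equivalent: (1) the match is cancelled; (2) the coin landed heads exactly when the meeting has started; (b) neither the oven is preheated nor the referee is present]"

1

S1: This is N → ((V → (R ∨ K)) ∧ ¬Q).

R ∨ K = T ∨ T = T
V → (R ∨ K) = F → T = T
¬Q = ¬T = F
(V → (R ∨ K)) ∧ ¬Q = T ∧ F = F
N → ((V → (R ∨ K)) ∧ ¬Q) = F → F = T
So S1 is true.

S2: Parsed as R ∧ ((K ↔ (V ↔ Q)) ↔ (W ↓ N))

V ↔ Q = F ↔ T = F
K ↔ (V ↔ Q) = T ↔ F = F
W ↓ N = F ↓ F = T
(K ↔ (V ↔ Q)) ↔ (W ↓ N) = F ↔ T = F
R ∧ ((K ↔ (V ↔ Q)) ↔ (W ↓ N)) = T ∧ F = F
Thus S2 is false.

1 of the 2 statements is true.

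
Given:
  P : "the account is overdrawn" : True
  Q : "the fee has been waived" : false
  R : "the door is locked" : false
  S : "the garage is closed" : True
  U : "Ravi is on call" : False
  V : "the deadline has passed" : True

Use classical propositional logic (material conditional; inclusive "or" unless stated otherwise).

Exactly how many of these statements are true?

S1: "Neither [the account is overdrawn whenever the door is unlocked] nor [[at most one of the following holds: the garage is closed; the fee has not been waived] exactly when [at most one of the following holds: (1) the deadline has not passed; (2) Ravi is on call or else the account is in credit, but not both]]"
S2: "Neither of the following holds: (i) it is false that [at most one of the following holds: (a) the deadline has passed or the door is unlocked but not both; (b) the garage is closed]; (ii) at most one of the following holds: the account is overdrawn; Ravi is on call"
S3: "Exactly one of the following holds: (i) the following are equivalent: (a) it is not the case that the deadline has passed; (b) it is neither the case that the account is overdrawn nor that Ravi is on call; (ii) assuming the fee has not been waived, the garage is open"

S1: In symbols: (¬R → P) ↓ ((S ↑ ¬Q) ↔ (¬V ↑ (U ⊕ ¬P)))

¬R = ¬F = T
¬R → P = T → T = T
¬Q = ¬F = T
S ↑ ¬Q = T ↑ T = F
¬V = ¬T = F
¬P = ¬T = F
U ⊕ ¬P = F ⊕ F = F
¬V ↑ (U ⊕ ¬P) = F ↑ F = T
(S ↑ ¬Q) ↔ (¬V ↑ (U ⊕ ¬P)) = F ↔ T = F
(¬R → P) ↓ ((S ↑ ¬Q) ↔ (¬V ↑ (U ⊕ ¬P))) = T ↓ F = F
So S1 is false.

S2: Formalization: ¬((V ⊕ ¬R) ↑ S) ↓ (P ↑ U)

¬R = ¬F = T
V ⊕ ¬R = T ⊕ T = F
(V ⊕ ¬R) ↑ S = F ↑ T = T
¬((V ⊕ ¬R) ↑ S) = ¬T = F
P ↑ U = T ↑ F = T
¬((V ⊕ ¬R) ↑ S) ↓ (P ↑ U) = F ↓ T = F
Hence S2 is false.

S3: Parsed as (¬V ↔ (P ↓ U)) ⊕ (¬Q → ¬S)

¬V = ¬T = F
P ↓ U = T ↓ F = F
¬V ↔ (P ↓ U) = F ↔ F = T
¬Q = ¬F = T
¬S = ¬T = F
¬Q → ¬S = T → F = F
(¬V ↔ (P ↓ U)) ⊕ (¬Q → ¬S) = T ⊕ F = T
Thus S3 is true.

True statements: 1.

1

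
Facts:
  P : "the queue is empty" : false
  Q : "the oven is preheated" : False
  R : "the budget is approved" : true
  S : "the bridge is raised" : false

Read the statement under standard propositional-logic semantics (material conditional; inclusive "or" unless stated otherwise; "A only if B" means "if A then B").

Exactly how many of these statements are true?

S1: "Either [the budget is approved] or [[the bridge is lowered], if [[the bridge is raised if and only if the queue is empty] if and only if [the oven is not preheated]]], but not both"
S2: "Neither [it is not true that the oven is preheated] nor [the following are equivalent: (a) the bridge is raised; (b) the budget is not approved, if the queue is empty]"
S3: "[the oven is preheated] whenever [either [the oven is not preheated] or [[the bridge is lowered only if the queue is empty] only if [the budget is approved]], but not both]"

S1: In symbols: R xor (((S <-> P) <-> ~Q) -> ~S)

S <-> P = F <-> F = T
~Q = ~F = T
(S <-> P) <-> ~Q = T <-> T = T
~S = ~F = T
((S <-> P) <-> ~Q) -> ~S = T -> T = T
R xor (((S <-> P) <-> ~Q) -> ~S) = T xor T = F
Hence S1 is false.

S2: Parsed as ~Q nor (S <-> (P -> ~R))

~Q = ~F = T
~R = ~T = F
P -> ~R = F -> F = T
S <-> (P -> ~R) = F <-> T = F
~Q nor (S <-> (P -> ~R)) = T nor F = F
Thus S2 is false.

S3: In symbols: (~Q xor ((~S -> P) -> R)) -> Q

~Q = ~F = T
~S = ~F = T
~S -> P = T -> F = F
(~S -> P) -> R = F -> T = T
~Q xor ((~S -> P) -> R) = T xor T = F
(~Q xor ((~S -> P) -> R)) -> Q = F -> F = T
So S3 is true.

1 of the 3 statements is true (S3).

1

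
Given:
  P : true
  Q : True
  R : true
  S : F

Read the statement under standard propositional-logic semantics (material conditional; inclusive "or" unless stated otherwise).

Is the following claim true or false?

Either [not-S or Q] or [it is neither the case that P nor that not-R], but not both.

Values: S=F, Q=T, P=T, R=T.
Formalization: (~S | Q) xor (P nor ~R)

~S = ~F = T
~S | Q = T | T = T
~R = ~T = F
P nor ~R = T nor F = F
(~S | Q) xor (P nor ~R) = T xor F = T

True.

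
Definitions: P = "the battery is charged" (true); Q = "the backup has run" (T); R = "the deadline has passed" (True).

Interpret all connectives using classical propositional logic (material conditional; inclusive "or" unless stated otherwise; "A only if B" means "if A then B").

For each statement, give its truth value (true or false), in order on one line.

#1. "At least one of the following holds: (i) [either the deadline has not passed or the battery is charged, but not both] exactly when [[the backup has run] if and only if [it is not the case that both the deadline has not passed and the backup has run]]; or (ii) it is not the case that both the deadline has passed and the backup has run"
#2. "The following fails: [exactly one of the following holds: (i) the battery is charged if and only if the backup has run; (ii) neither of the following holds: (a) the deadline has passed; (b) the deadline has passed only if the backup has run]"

#1 true / #2 false

#1: Formalization: ((~R xor P) <-> (Q <-> (~R nand Q))) | (R nand Q)

~R = ~T = F
~R xor P = F xor T = T
~R = ~T = F
~R nand Q = F nand T = T
Q <-> (~R nand Q) = T <-> T = T
(~R xor P) <-> (Q <-> (~R nand Q)) = T <-> T = T
R nand Q = T nand T = F
((~R xor P) <-> (Q <-> (~R nand Q))) | (R nand Q) = T | F = T
Thus #1 is true.

#2: In symbols: ~((P <-> Q) xor (R nor (R -> Q)))

P <-> Q = T <-> T = T
R -> Q = T -> T = T
R nor (R -> Q) = T nor T = F
(P <-> Q) xor (R nor (R -> Q)) = T xor F = T
~((P <-> Q) xor (R nor (R -> Q))) = ~T = F
So #2 is false.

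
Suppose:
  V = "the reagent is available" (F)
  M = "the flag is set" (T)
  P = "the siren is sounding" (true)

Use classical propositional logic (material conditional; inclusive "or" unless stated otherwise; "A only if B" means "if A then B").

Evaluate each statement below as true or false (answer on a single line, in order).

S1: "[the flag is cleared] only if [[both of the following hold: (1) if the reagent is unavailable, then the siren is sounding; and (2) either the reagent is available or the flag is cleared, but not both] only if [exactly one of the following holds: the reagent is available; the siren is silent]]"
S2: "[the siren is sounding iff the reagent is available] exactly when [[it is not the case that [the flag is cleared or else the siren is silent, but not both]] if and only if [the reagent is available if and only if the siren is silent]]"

S1: This is not M -> (((not V -> P) and (V xor not M)) -> (V xor not P)).

not M = not True = False
not V = not False = True
not V -> P = True -> True = True
not M = not True = False
V xor not M = False xor False = False
(not V -> P) and (V xor not M) = True and False = False
not P = not True = False
V xor not P = False xor False = False
((not V -> P) and (V xor not M)) -> (V xor not P) = False -> False = True
not M -> (((not V -> P) and (V xor not M)) -> (V xor not P)) = False -> True = True
Hence S1 is true.

S2: Parsed as (P iff V) iff (not (not M xor not P) iff (V iff not P))

P iff V = True iff False = False
not M = not True = False
not P = not True = False
not M xor not P = False xor False = False
not (not M xor not P) = not False = True
not P = not True = False
V iff not P = False iff False = True
not (not M xor not P) iff (V iff not P) = True iff True = True
(P iff V) iff (not (not M xor not P) iff (V iff not P)) = False iff True = False
Hence S2 is false.

S1 T; S2 F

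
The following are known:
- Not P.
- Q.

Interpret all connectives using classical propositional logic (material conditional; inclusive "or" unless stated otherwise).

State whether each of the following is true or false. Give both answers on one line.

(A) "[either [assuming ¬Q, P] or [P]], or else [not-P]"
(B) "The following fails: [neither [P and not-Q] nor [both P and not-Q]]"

(A): This is ((not Q -> P) or P) or not P.

not Q = not True = False
not Q -> P = False -> False = True
(not Q -> P) or P = True or False = True
not P = not False = True
((not Q -> P) or P) or not P = True or True = True
Hence (A) is true.

(B): In symbols: not ((P and not Q) nor (P and not Q))

not Q = not True = False
P and not Q = False and False = False
not Q = not True = False
P and not Q = False and False = False
(P and not Q) nor (P and not Q) = False nor False = True
not ((P and not Q) nor (P and not Q)) = not True = False
So (B) is false.

(A) True, (B) False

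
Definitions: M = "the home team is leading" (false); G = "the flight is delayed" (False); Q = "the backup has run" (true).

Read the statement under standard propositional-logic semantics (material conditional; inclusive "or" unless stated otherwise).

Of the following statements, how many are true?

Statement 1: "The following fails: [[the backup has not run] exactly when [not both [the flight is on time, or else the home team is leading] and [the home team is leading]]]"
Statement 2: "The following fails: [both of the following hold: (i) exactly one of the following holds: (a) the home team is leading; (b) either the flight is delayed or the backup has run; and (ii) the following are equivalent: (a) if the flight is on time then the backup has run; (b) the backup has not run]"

2

Statement 1: Parsed as ¬(¬Q ↔ ((¬G ∨ M) ↑ M))

¬Q = ¬T = F
¬G = ¬F = T
¬G ∨ M = T ∨ F = T
(¬G ∨ M) ↑ M = T ↑ F = T
¬Q ↔ ((¬G ∨ M) ↑ M) = F ↔ T = F
¬(¬Q ↔ ((¬G ∨ M) ↑ M)) = ¬F = T
So Statement 1 is true.

Statement 2: Formalization: ¬((M ⊕ (G ∨ Q)) ∧ ((¬G → Q) ↔ ¬Q))

G ∨ Q = F ∨ T = T
M ⊕ (G ∨ Q) = F ⊕ T = T
¬G = ¬F = T
¬G → Q = T → T = T
¬Q = ¬T = F
(¬G → Q) ↔ ¬Q = T ↔ F = F
(M ⊕ (G ∨ Q)) ∧ ((¬G → Q) ↔ ¬Q) = T ∧ F = F
¬((M ⊕ (G ∨ Q)) ∧ ((¬G → Q) ↔ ¬Q)) = ¬F = T
Hence Statement 2 is true.

2 of the 2 statements are true (Statement 1, Statement 2).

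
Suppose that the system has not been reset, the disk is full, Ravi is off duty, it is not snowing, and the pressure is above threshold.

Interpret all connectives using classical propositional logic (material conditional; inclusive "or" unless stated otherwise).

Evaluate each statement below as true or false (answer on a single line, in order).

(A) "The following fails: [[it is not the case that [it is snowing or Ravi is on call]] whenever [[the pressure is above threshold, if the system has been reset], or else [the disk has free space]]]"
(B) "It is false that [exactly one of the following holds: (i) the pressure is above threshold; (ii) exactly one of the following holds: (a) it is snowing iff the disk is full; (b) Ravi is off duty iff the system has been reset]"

(A) False / (B) False

Let G = "the system has been reset" (F), M = "the pressure is above threshold" (T), N = "the disk is full" (T), P = "it is snowing" (F), D = "Ravi is on call" (F).

(A): Parsed as ~(((G -> M) | ~N) -> ~(P | D))

G -> M = F -> T = T
~N = ~T = F
(G -> M) | ~N = T | F = T
P | D = F | F = F
~(P | D) = ~F = T
((G -> M) | ~N) -> ~(P | D) = T -> T = T
~(((G -> M) | ~N) -> ~(P | D)) = ~T = F
Thus (A) is false.

(B): Formalization: ~(M xor ((P <-> N) xor (~D <-> G)))

P <-> N = F <-> T = F
~D = ~F = T
~D <-> G = T <-> F = F
(P <-> N) xor (~D <-> G) = F xor F = F
M xor ((P <-> N) xor (~D <-> G)) = T xor F = T
~(M xor ((P <-> N) xor (~D <-> G))) = ~T = F
So (B) is false.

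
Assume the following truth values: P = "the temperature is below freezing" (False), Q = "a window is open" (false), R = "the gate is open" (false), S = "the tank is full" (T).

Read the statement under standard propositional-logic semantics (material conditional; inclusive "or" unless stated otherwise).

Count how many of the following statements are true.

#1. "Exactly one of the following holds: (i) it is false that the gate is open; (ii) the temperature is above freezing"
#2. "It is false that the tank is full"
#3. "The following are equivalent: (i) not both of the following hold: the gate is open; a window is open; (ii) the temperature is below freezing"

0

#1: Formalization: not R xor not P

not R = not False = True
not P = not False = True
not R xor not P = True xor True = False
Hence #1 is false.

#2: In symbols: not S

not S = not True = False
Hence #2 is false.

#3: This is (R nand Q) iff P.

R nand Q = False nand False = True
(R nand Q) iff P = True iff False = False
Hence #3 is false.

Count: 0.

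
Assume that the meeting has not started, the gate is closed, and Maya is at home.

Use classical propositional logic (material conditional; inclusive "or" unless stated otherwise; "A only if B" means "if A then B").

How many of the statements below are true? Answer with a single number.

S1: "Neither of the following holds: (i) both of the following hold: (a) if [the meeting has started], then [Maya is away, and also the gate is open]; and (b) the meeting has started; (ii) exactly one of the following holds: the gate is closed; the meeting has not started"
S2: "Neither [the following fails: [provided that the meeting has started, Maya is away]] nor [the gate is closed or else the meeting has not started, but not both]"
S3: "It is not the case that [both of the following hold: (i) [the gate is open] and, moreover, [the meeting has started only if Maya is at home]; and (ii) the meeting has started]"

3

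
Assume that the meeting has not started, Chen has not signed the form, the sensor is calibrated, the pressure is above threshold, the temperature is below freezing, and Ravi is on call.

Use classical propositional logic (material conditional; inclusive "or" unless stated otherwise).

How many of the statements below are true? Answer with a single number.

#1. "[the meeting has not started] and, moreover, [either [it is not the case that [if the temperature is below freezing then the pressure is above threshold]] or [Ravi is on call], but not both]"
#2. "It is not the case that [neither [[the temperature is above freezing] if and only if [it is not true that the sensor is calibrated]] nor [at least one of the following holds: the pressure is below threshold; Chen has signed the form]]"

Let M = "the meeting has started" (False), G = "the temperature is below freezing" (True), U = "the pressure is above threshold" (True), D = "Ravi is on call" (True), L = "the sensor is calibrated" (True), P = "Chen has signed the form" (False).

#1: This is not M and (not (G -> U) xor D).

not M = not False = True
G -> U = True -> True = True
not (G -> U) = not True = False
not (G -> U) xor D = False xor True = True
not M and (not (G -> U) xor D) = True and True = True
So #1 is true.

#2: Formalization: not ((not G iff not L) nor (not U or P))

not G = not True = False
not L = not True = False
not G iff not L = False iff False = True
not U = not True = False
not U or P = False or False = False
(not G iff not L) nor (not U or P) = True nor False = False
not ((not G iff not L) nor (not U or P)) = not False = True
Thus #2 is true.

Count: 2.

2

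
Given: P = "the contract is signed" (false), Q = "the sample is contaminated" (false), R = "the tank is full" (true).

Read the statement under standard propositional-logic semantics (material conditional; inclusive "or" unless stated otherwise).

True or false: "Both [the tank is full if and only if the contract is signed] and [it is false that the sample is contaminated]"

The statement is false.

In symbols: (R <-> P) & ~Q

R <-> P = T <-> F = F
~Q = ~F = T
(R <-> P) & ~Q = F & T = F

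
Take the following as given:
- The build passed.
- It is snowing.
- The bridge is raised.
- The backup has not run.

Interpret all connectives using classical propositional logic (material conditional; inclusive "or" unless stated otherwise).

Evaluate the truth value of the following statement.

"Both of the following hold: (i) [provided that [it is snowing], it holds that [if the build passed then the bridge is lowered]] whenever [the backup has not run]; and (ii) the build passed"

False.

Let S = "the backup has run" (F), Q = "it is snowing" (T), P = "the build passed" (T), R = "the bridge is raised" (T).
Formalization: (¬S → (Q → (P → ¬R))) ∧ P

¬S = ¬F = T
¬R = ¬T = F
P → ¬R = T → F = F
Q → (P → ¬R) = T → F = F
¬S → (Q → (P → ¬R)) = T → F = F
(¬S → (Q → (P → ¬R))) ∧ P = F ∧ T = F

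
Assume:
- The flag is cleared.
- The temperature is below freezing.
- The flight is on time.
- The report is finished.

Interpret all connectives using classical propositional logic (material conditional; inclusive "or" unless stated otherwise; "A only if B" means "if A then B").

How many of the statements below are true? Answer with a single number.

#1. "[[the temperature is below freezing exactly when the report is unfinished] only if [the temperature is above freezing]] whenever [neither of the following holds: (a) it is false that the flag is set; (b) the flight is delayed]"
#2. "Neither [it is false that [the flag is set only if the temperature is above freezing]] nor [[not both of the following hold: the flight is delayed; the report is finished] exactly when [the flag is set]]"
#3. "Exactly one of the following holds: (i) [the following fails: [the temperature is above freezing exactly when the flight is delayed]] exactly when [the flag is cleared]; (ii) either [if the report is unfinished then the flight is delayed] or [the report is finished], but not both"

2

Let P = "the flag is set" (F), R = "the flight is delayed" (F), Q = "the temperature is below freezing" (T), S = "the report is finished" (T).

#1: Parsed as (~P nor R) -> ((Q <-> ~S) -> ~Q)

~P = ~F = T
~P nor R = T nor F = F
~S = ~T = F
Q <-> ~S = T <-> F = F
~Q = ~T = F
(Q <-> ~S) -> ~Q = F -> F = T
(~P nor R) -> ((Q <-> ~S) -> ~Q) = F -> T = T
So #1 is true.

#2: Formalization: ~(P -> ~Q) nor ((R nand S) <-> P)

~Q = ~T = F
P -> ~Q = F -> F = T
~(P -> ~Q) = ~T = F
R nand S = F nand T = T
(R nand S) <-> P = T <-> F = F
~(P -> ~Q) nor ((R nand S) <-> P) = F nor F = T
So #2 is true.

#3: In symbols: (~(~Q <-> R) <-> ~P) xor ((~S -> R) xor S)

~Q = ~T = F
~Q <-> R = F <-> F = T
~(~Q <-> R) = ~T = F
~P = ~F = T
~(~Q <-> R) <-> ~P = F <-> T = F
~S = ~T = F
~S -> R = F -> F = T
(~S -> R) xor S = T xor T = F
(~(~Q <-> R) <-> ~P) xor ((~S -> R) xor S) = F xor F = F
Hence #3 is false.

True statements: 2 (#1, #2).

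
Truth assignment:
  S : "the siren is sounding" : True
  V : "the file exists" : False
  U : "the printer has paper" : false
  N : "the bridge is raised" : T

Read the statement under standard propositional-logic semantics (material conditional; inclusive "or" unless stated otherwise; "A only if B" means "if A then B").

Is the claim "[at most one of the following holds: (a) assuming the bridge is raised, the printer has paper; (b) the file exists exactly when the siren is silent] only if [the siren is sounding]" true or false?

In symbols: ((N → U) ↑ (V ↔ ¬S)) → S

N → U = T → F = F
¬S = ¬T = F
V ↔ ¬S = F ↔ F = T
(N → U) ↑ (V ↔ ¬S) = F ↑ T = T
((N → U) ↑ (V ↔ ¬S)) → S = T → T = T

true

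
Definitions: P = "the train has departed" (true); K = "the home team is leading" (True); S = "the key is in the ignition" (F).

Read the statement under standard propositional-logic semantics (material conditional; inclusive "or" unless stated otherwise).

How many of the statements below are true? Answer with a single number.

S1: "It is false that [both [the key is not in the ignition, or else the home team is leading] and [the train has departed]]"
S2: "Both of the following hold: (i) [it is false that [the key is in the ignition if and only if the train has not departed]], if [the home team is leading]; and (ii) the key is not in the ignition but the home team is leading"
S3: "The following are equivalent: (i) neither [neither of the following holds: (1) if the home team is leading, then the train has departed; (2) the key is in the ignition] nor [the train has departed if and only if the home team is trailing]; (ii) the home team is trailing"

S1: This is not ((not S or K) and P).

not S = not False = True
not S or K = True or True = True
(not S or K) and P = True and True = True
not ((not S or K) and P) = not True = False
Hence S1 is false.

S2: Formalization: (K -> not (S iff not P)) and (not S and K)

not P = not True = False
S iff not P = False iff False = True
not (S iff not P) = not True = False
K -> not (S iff not P) = True -> False = False
not S = not False = True
not S and K = True and True = True
(K -> not (S iff not P)) and (not S and K) = False and True = False
Hence S2 is false.

S3: In symbols: (((K -> P) nor S) nor (P iff not K)) iff not K

K -> P = True -> True = True
(K -> P) nor S = True nor False = False
not K = not True = False
P iff not K = True iff False = False
((K -> P) nor S) nor (P iff not K) = False nor False = True
not K = not True = False
(((K -> P) nor S) nor (P iff not K)) iff not K = True iff False = False
Thus S3 is false.

0 of the 3 statements are true (none).

0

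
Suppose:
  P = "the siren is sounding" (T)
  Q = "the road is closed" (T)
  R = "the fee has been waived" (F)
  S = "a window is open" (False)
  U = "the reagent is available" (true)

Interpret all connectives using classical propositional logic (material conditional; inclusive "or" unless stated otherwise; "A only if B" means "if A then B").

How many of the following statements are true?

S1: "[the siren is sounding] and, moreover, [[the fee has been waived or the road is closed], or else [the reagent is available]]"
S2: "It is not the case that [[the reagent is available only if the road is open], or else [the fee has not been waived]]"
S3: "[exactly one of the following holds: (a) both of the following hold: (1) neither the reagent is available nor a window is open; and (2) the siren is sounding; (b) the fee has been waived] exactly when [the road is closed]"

S1: Parsed as P & ((R | Q) | U)

R | Q = F | T = T
(R | Q) | U = T | T = T
P & ((R | Q) | U) = T & T = T
So S1 is true.

S2: In symbols: ~((U -> ~Q) | ~R)

~Q = ~T = F
U -> ~Q = T -> F = F
~R = ~F = T
(U -> ~Q) | ~R = F | T = T
~((U -> ~Q) | ~R) = ~T = F
So S2 is false.

S3: Parsed as (((U nor S) & P) xor R) <-> Q

U nor S = T nor F = F
(U nor S) & P = F & T = F
((U nor S) & P) xor R = F xor F = F
(((U nor S) & P) xor R) <-> Q = F <-> T = F
Hence S3 is false.

True statements: 1 (S1).

1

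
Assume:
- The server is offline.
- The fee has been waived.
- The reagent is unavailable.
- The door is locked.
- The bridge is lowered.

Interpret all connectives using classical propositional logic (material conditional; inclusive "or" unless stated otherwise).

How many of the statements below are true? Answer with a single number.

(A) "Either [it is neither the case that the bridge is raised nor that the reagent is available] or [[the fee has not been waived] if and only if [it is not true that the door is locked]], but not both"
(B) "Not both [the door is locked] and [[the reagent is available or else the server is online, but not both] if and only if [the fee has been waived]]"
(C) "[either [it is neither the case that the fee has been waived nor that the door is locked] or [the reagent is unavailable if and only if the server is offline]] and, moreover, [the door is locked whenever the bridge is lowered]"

2

Let U = "the bridge is raised" (False), R = "the reagent is available" (False), Q = "the fee has been waived" (True), S = "the door is locked" (True), P = "the server is online" (False).

(A): In symbols: (U nor R) xor (not Q iff not S)

U nor R = False nor False = True
not Q = not True = False
not S = not True = False
not Q iff not S = False iff False = True
(U nor R) xor (not Q iff not S) = True xor True = False
Thus (A) is false.

(B): This is S nand ((R xor P) iff Q).

R xor P = False xor False = False
(R xor P) iff Q = False iff True = False
S nand ((R xor P) iff Q) = True nand False = True
So (B) is true.

(C): In symbols: ((Q nor S) or (not R iff not P)) and (not U -> S)

Q nor S = True nor True = False
not R = not False = True
not P = not False = True
not R iff not P = True iff True = True
(Q nor S) or (not R iff not P) = False or True = True
not U = not False = True
not U -> S = True -> True = True
((Q nor S) or (not R iff not P)) and (not U -> S) = True and True = True
Hence (C) is true.

2 of the 3 statements are true ((B), (C)).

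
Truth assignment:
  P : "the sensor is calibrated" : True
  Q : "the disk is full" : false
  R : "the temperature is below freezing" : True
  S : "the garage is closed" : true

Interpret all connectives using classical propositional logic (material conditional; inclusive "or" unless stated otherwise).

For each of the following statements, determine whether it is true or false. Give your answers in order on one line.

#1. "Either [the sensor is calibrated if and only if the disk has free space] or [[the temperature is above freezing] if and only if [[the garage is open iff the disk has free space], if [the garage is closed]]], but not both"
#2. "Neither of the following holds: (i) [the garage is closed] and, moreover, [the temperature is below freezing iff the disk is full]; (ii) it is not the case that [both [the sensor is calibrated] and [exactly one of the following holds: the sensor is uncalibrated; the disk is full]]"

#1: Parsed as (P <-> ~Q) xor (~R <-> (S -> (~S <-> ~Q)))

~Q = ~F = T
P <-> ~Q = T <-> T = T
~R = ~T = F
~S = ~T = F
~Q = ~F = T
~S <-> ~Q = F <-> T = F
S -> (~S <-> ~Q) = T -> F = F
~R <-> (S -> (~S <-> ~Q)) = F <-> F = T
(P <-> ~Q) xor (~R <-> (S -> (~S <-> ~Q))) = T xor T = F
Thus #1 is false.

#2: In symbols: (S & (R <-> Q)) nor ~(P & (~P xor Q))

R <-> Q = T <-> F = F
S & (R <-> Q) = T & F = F
~P = ~T = F
~P xor Q = F xor F = F
P & (~P xor Q) = T & F = F
~(P & (~P xor Q)) = ~F = T
(S & (R <-> Q)) nor ~(P & (~P xor Q)) = F nor T = F
Hence #2 is false.

#1 false / #2 false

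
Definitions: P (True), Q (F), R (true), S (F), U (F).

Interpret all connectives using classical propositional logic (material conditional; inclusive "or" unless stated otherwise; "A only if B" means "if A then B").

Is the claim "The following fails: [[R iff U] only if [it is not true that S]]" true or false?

Parsed as ¬((R ↔ U) → ¬S)

R ↔ U = T ↔ F = F
¬S = ¬F = T
(R ↔ U) → ¬S = F → T = T
¬((R ↔ U) → ¬S) = ¬T = F

false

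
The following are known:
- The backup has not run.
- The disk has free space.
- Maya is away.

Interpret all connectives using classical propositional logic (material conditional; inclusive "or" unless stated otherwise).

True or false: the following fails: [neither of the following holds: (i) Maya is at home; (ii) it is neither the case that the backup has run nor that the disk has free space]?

Let R = "Maya is at home" (F), P = "the backup has run" (F), Q = "the disk is full" (F).
In symbols: ~(R nor (P nor ~Q))

~Q = ~F = T
P nor ~Q = F nor T = F
R nor (P nor ~Q) = F nor F = T
~(R nor (P nor ~Q)) = ~T = F

The statement is false.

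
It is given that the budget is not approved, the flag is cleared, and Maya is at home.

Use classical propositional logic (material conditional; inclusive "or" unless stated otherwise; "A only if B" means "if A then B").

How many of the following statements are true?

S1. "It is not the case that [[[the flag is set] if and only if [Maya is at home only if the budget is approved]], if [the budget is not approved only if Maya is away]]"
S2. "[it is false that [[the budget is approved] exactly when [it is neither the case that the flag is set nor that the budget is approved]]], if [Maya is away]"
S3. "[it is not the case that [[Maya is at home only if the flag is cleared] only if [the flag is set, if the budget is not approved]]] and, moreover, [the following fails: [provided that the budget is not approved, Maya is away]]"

2

Let P = "the budget is approved" (F), R = "Maya is at home" (T), Q = "the flag is set" (F).

S1: This is ~((~P -> ~R) -> (Q <-> (R -> P))).

~P = ~F = T
~R = ~T = F
~P -> ~R = T -> F = F
R -> P = T -> F = F
Q <-> (R -> P) = F <-> F = T
(~P -> ~R) -> (Q <-> (R -> P)) = F -> T = T
~((~P -> ~R) -> (Q <-> (R -> P))) = ~T = F
So S1 is false.

S2: Parsed as ~R -> ~(P <-> (Q nor P))

~R = ~T = F
Q nor P = F nor F = T
P <-> (Q nor P) = F <-> T = F
~(P <-> (Q nor P)) = ~F = T
~R -> ~(P <-> (Q nor P)) = F -> T = T
Thus S2 is true.

S3: Parsed as ~((R -> ~Q) -> (~P -> Q)) & ~(~P -> ~R)

~Q = ~F = T
R -> ~Q = T -> T = T
~P = ~F = T
~P -> Q = T -> F = F
(R -> ~Q) -> (~P -> Q) = T -> F = F
~((R -> ~Q) -> (~P -> Q)) = ~F = T
~P = ~F = T
~R = ~T = F
~P -> ~R = T -> F = F
~(~P -> ~R) = ~F = T
~((R -> ~Q) -> (~P -> Q)) & ~(~P -> ~R) = T & T = T
So S3 is true.

Count: 2.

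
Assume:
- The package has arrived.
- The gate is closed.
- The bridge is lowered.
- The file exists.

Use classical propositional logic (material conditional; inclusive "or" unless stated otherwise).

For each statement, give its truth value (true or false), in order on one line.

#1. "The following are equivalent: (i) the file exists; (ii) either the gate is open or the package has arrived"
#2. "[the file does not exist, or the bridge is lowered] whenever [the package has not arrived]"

Let W = "the file exists" (True), S = "the gate is open" (False), P = "the package has arrived" (True), G = "the bridge is raised" (False).

#1: Parsed as W iff (S or P)

S or P = False or True = True
W iff (S or P) = True iff True = True
So #1 is true.

#2: In symbols: not P -> (not W or not G)

not P = not True = False
not W = not True = False
not G = not False = True
not W or not G = False or True = True
not P -> (not W or not G) = False -> True = True
Hence #2 is true.

#1 True; #2 True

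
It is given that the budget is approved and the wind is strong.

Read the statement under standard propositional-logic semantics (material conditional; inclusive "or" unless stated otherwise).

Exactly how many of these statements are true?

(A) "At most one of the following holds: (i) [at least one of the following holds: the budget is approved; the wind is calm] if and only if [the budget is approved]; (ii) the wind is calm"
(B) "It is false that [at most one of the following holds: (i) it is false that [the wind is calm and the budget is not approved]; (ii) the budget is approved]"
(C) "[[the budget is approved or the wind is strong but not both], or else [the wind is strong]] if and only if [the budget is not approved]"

2

Let P = "the budget is approved" (True), Q = "the wind is strong" (True).

(A): This is ((P or not Q) iff P) nand not Q.

not Q = not True = False
P or not Q = True or False = True
(P or not Q) iff P = True iff True = True
not Q = not True = False
((P or not Q) iff P) nand not Q = True nand False = True
Hence (A) is true.

(B): Parsed as not (not (not Q and not P) nand P)

not Q = not True = False
not P = not True = False
not Q and not P = False and False = False
not (not Q and not P) = not False = True
not (not Q and not P) nand P = True nand True = False
not (not (not Q and not P) nand P) = not False = True
So (B) is true.

(C): Parsed as ((P xor Q) or Q) iff not P

P xor Q = True xor True = False
(P xor Q) or Q = False or True = True
not P = not True = False
((P xor Q) or Q) iff not P = True iff False = False
Hence (C) is false.

Count: 2.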